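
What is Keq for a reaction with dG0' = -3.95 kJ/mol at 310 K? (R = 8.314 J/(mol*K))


Keq = exp(-dG0 * 1000 / (R * T))
Keq = exp(-(-3.95) * 1000 / (8.314 * 310))
Keq = 4.6301

4.6301


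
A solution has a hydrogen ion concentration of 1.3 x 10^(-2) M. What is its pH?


pH = -log10([H+])
pH = -log10(1.3 x 10^(-2))
pH = 1.8861

1.8861


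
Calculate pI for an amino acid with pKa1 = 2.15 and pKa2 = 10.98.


pI = (pKa1 + pKa2) / 2
pI = (2.15 + 10.98) / 2
pI = 6.565

6.565


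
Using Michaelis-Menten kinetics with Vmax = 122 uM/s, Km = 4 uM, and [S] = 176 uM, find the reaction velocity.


v = Vmax * [S] / (Km + [S])
v = 122 * 176 / (4 + 176)
v = 119.2889 uM/s

119.2889 uM/s


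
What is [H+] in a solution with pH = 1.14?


[H+] = 10^(-pH)
[H+] = 10^(-1.14)
[H+] = 0.0724 M

0.0724 M


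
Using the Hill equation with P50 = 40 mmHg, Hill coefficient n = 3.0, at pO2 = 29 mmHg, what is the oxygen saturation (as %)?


Y = pO2^n / (P50^n + pO2^n)
Y = 29^3.0 / (40^3.0 + 29^3.0)
Y = 27.59%

27.59%


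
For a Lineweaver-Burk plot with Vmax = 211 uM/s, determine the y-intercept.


y-intercept = 1/Vmax
= 1/211
= 0.0047 s/uM

0.0047 s/uM


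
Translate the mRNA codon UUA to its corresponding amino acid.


Standard genetic code lookup.
Codon UUA -> Leu

Leu


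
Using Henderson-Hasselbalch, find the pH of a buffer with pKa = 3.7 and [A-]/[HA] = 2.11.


pH = pKa + log10([A-]/[HA])
pH = 3.7 + log10(2.11)
pH = 4.0243

4.0243


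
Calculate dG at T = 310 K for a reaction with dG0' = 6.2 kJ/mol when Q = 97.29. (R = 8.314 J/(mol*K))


dG = dG0' + RT * ln(Q) / 1000
dG = 6.2 + 8.314 * 310 * ln(97.29) / 1000
dG = 17.9983 kJ/mol

17.9983 kJ/mol


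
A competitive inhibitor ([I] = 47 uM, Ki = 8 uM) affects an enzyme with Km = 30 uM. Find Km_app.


Km_app = Km * (1 + [I]/Ki)
Km_app = 30 * (1 + 47/8)
Km_app = 206.25 uM

206.25 uM


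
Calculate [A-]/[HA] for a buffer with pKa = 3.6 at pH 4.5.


[A-]/[HA] = 10^(pH - pKa)
= 10^(4.5 - 3.6)
= 7.9433

7.9433


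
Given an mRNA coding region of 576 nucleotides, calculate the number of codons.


codons = nucleotides / 3
codons = 576 / 3 = 192

192


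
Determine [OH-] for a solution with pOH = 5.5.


[OH-] = 10^(-pOH)
[OH-] = 10^(-5.5)
[OH-] = 3.162e-06 M

3.162e-06 M


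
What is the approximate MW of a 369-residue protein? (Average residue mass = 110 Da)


MW = n_residues * 110 Da
MW = 369 * 110
MW = 40590 Da

40590 Da


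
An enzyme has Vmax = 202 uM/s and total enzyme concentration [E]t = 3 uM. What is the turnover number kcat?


kcat = Vmax / [E]t
kcat = 202 / 3
kcat = 67.3333 s^-1

67.3333 s^-1


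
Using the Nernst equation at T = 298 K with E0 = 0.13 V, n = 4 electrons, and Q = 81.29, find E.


E = E0 - (RT/nF) * ln(Q)
E = 0.13 - (8.314 * 298 / (4 * 96485)) * ln(81.29)
E = 0.1018 V

0.1018 V


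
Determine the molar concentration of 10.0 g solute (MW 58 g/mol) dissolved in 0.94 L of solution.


C = (mass / MW) / volume
C = (10.0 / 58) / 0.94
C = 0.1834 M

0.1834 M


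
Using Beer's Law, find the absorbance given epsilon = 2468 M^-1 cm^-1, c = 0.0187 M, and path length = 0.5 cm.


A = epsilon * c * l
A = 2468 * 0.0187 * 0.5
A = 23.0758

23.0758


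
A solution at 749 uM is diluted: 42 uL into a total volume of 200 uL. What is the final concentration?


C2 = C1 * V1 / V2
C2 = 749 * 42 / 200
C2 = 157.29 uM

157.29 uM


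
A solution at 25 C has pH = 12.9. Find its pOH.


pOH = 14 - pH
pOH = 14 - 12.9
pOH = 1.1

1.1


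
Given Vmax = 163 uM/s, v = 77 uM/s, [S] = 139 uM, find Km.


Km = [S] * (Vmax - v) / v
Km = 139 * (163 - 77) / 77
Km = 155.2468 uM

155.2468 uM


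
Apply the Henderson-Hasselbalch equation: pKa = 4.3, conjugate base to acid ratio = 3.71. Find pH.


pH = pKa + log10([A-]/[HA])
pH = 4.3 + log10(3.71)
pH = 4.8694

4.8694


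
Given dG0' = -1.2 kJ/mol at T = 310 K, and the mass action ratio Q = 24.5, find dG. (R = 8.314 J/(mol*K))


dG = dG0' + RT * ln(Q) / 1000
dG = -1.2 + 8.314 * 310 * ln(24.5) / 1000
dG = 7.0441 kJ/mol

7.0441 kJ/mol


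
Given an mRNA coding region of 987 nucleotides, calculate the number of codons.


codons = nucleotides / 3
codons = 987 / 3 = 329

329


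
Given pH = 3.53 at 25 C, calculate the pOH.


pOH = 14 - pH
pOH = 14 - 3.53
pOH = 10.47

10.47


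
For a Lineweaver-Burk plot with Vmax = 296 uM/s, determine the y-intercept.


y-intercept = 1/Vmax
= 1/296
= 0.0034 s/uM

0.0034 s/uM


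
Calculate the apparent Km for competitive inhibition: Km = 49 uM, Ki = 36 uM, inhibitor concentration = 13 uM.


Km_app = Km * (1 + [I]/Ki)
Km_app = 49 * (1 + 13/36)
Km_app = 66.6944 uM

66.6944 uM


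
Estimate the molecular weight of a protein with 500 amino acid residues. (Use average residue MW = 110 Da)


MW = n_residues * 110 Da
MW = 500 * 110
MW = 55000 Da

55000 Da


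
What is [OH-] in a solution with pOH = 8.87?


[OH-] = 10^(-pOH)
[OH-] = 10^(-8.87)
[OH-] = 1.349e-09 M

1.349e-09 M


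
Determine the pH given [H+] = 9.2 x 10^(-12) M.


pH = -log10([H+])
pH = -log10(9.2 x 10^(-12))
pH = 11.0362

11.0362


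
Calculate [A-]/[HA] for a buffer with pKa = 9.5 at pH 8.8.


[A-]/[HA] = 10^(pH - pKa)
= 10^(8.8 - 9.5)
= 0.1995

0.1995


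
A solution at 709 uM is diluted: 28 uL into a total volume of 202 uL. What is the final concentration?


C2 = C1 * V1 / V2
C2 = 709 * 28 / 202
C2 = 98.2772 uM

98.2772 uM


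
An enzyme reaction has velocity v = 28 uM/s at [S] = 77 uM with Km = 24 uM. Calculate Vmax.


Vmax = v * (Km + [S]) / [S]
Vmax = 28 * (24 + 77) / 77
Vmax = 36.7273 uM/s

36.7273 uM/s


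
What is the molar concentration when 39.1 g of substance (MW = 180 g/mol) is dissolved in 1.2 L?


C = (mass / MW) / volume
C = (39.1 / 180) / 1.2
C = 0.181 M

0.181 M


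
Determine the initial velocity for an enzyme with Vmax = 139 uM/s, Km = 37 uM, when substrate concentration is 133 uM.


v = Vmax * [S] / (Km + [S])
v = 139 * 133 / (37 + 133)
v = 108.7471 uM/s

108.7471 uM/s


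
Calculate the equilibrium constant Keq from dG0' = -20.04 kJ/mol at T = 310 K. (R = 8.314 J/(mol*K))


Keq = exp(-dG0 * 1000 / (R * T))
Keq = exp(-(-20.04) * 1000 / (8.314 * 310))
Keq = 2381.4347

2381.4347


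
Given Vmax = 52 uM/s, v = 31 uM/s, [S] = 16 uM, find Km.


Km = [S] * (Vmax - v) / v
Km = 16 * (52 - 31) / 31
Km = 10.8387 uM

10.8387 uM


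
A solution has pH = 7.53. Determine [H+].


[H+] = 10^(-pH)
[H+] = 10^(-7.53)
[H+] = 2.951e-08 M

2.951e-08 M


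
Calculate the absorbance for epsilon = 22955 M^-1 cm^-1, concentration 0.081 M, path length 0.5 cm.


A = epsilon * c * l
A = 22955 * 0.081 * 0.5
A = 929.6775

929.6775


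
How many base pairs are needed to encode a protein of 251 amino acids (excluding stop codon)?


Each amino acid = 1 codon = 3 bp
bp = 251 * 3 = 753 bp

753 bp


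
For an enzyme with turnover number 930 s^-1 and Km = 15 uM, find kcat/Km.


Catalytic efficiency = kcat / Km
= 930 / 15
= 62.0 uM^-1*s^-1

62.0 uM^-1*s^-1


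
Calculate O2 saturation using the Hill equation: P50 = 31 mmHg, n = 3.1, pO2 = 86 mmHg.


Y = pO2^n / (P50^n + pO2^n)
Y = 86^3.1 / (31^3.1 + 86^3.1)
Y = 95.94%

95.94%


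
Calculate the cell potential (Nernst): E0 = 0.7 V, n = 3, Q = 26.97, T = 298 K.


E = E0 - (RT/nF) * ln(Q)
E = 0.7 - (8.314 * 298 / (3 * 96485)) * ln(26.97)
E = 0.6718 V

0.6718 V


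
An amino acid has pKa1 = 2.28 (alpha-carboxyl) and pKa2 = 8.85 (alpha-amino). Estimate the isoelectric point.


pI = (pKa1 + pKa2) / 2
pI = (2.28 + 8.85) / 2
pI = 5.565

5.565


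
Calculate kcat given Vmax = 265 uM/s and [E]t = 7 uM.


kcat = Vmax / [E]t
kcat = 265 / 7
kcat = 37.8571 s^-1

37.8571 s^-1


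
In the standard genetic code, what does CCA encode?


Standard genetic code lookup.
Codon CCA -> Pro

Pro


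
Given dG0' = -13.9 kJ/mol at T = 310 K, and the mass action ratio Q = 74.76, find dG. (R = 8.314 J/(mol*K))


dG = dG0' + RT * ln(Q) / 1000
dG = -13.9 + 8.314 * 310 * ln(74.76) / 1000
dG = -2.7806 kJ/mol

-2.7806 kJ/mol


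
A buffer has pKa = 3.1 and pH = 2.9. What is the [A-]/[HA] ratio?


[A-]/[HA] = 10^(pH - pKa)
= 10^(2.9 - 3.1)
= 0.631

0.631


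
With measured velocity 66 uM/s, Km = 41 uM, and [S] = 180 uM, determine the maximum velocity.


Vmax = v * (Km + [S]) / [S]
Vmax = 66 * (41 + 180) / 180
Vmax = 81.0333 uM/s

81.0333 uM/s


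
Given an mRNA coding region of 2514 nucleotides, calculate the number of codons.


codons = nucleotides / 3
codons = 2514 / 3 = 838

838


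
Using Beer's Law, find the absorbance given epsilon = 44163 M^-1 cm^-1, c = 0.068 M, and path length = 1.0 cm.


A = epsilon * c * l
A = 44163 * 0.068 * 1.0
A = 3003.084

3003.084


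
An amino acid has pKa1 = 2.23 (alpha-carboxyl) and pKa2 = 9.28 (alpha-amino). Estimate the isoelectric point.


pI = (pKa1 + pKa2) / 2
pI = (2.23 + 9.28) / 2
pI = 5.755

5.755


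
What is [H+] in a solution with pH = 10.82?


[H+] = 10^(-pH)
[H+] = 10^(-10.82)
[H+] = 1.514e-11 M

1.514e-11 M


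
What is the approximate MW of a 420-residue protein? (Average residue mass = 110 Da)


MW = n_residues * 110 Da
MW = 420 * 110
MW = 46200 Da

46200 Da


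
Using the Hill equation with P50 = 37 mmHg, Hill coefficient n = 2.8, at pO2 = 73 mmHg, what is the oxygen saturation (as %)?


Y = pO2^n / (P50^n + pO2^n)
Y = 73^2.8 / (37^2.8 + 73^2.8)
Y = 87.02%

87.02%


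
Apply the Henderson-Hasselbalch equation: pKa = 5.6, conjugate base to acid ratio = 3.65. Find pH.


pH = pKa + log10([A-]/[HA])
pH = 5.6 + log10(3.65)
pH = 6.1623

6.1623


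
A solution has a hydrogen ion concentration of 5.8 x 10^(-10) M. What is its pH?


pH = -log10([H+])
pH = -log10(5.8 x 10^(-10))
pH = 9.2366

9.2366


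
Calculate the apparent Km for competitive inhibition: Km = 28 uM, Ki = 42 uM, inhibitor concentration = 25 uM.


Km_app = Km * (1 + [I]/Ki)
Km_app = 28 * (1 + 25/42)
Km_app = 44.6667 uM

44.6667 uM


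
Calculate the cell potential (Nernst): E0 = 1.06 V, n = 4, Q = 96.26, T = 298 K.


E = E0 - (RT/nF) * ln(Q)
E = 1.06 - (8.314 * 298 / (4 * 96485)) * ln(96.26)
E = 1.0307 V

1.0307 V


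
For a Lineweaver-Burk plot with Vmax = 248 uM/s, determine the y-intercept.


y-intercept = 1/Vmax
= 1/248
= 0.004 s/uM

0.004 s/uM


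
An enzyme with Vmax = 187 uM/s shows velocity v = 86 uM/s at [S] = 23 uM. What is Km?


Km = [S] * (Vmax - v) / v
Km = 23 * (187 - 86) / 86
Km = 27.0116 uM

27.0116 uM


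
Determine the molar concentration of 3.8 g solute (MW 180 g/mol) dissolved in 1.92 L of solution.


C = (mass / MW) / volume
C = (3.8 / 180) / 1.92
C = 0.011 M

0.011 M


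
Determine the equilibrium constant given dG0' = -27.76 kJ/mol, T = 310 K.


Keq = exp(-dG0 * 1000 / (R * T))
Keq = exp(-(-27.76) * 1000 / (8.314 * 310))
Keq = 47609.8378

47609.8378


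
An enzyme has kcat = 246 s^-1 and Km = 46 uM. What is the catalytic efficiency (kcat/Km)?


Catalytic efficiency = kcat / Km
= 246 / 46
= 5.3478 uM^-1*s^-1

5.3478 uM^-1*s^-1


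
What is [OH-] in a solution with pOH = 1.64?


[OH-] = 10^(-pOH)
[OH-] = 10^(-1.64)
[OH-] = 0.0229 M

0.0229 M


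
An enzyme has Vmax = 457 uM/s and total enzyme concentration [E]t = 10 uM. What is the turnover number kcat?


kcat = Vmax / [E]t
kcat = 457 / 10
kcat = 45.7 s^-1

45.7 s^-1


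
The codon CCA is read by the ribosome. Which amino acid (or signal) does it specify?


Standard genetic code lookup.
Codon CCA -> Pro

Pro


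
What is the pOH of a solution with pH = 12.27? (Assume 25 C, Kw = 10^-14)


pOH = 14 - pH
pOH = 14 - 12.27
pOH = 1.73

1.73


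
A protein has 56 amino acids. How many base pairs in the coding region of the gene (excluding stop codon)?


Each amino acid = 1 codon = 3 bp
bp = 56 * 3 = 168 bp

168 bp


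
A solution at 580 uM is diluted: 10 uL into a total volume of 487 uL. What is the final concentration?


C2 = C1 * V1 / V2
C2 = 580 * 10 / 487
C2 = 11.9097 uM

11.9097 uM


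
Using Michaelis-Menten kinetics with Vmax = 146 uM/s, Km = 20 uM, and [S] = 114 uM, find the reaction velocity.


v = Vmax * [S] / (Km + [S])
v = 146 * 114 / (20 + 114)
v = 124.209 uM/s

124.209 uM/s


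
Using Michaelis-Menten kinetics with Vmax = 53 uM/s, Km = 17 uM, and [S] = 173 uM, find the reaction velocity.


v = Vmax * [S] / (Km + [S])
v = 53 * 173 / (17 + 173)
v = 48.2579 uM/s

48.2579 uM/s


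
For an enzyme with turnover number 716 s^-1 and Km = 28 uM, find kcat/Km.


Catalytic efficiency = kcat / Km
= 716 / 28
= 25.5714 uM^-1*s^-1

25.5714 uM^-1*s^-1


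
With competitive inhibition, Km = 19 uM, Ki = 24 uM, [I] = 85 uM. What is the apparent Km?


Km_app = Km * (1 + [I]/Ki)
Km_app = 19 * (1 + 85/24)
Km_app = 86.2917 uM

86.2917 uM


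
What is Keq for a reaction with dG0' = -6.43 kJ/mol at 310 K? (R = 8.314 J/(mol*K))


Keq = exp(-dG0 * 1000 / (R * T))
Keq = exp(-(-6.43) * 1000 / (8.314 * 310))
Keq = 12.1196

12.1196


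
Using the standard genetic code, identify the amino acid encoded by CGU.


Standard genetic code lookup.
Codon CGU -> Arg

Arg


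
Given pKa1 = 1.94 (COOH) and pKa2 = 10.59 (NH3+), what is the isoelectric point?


pI = (pKa1 + pKa2) / 2
pI = (1.94 + 10.59) / 2
pI = 6.265

6.265


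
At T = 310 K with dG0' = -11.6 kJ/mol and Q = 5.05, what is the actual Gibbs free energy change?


dG = dG0' + RT * ln(Q) / 1000
dG = -11.6 + 8.314 * 310 * ln(5.05) / 1000
dG = -7.4263 kJ/mol

-7.4263 kJ/mol


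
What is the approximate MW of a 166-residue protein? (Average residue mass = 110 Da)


MW = n_residues * 110 Da
MW = 166 * 110
MW = 18260 Da

18260 Da


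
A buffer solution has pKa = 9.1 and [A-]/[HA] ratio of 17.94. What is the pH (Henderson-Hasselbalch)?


pH = pKa + log10([A-]/[HA])
pH = 9.1 + log10(17.94)
pH = 10.3538

10.3538


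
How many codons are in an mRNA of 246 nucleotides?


codons = nucleotides / 3
codons = 246 / 3 = 82

82


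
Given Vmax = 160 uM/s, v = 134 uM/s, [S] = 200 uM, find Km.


Km = [S] * (Vmax - v) / v
Km = 200 * (160 - 134) / 134
Km = 38.806 uM

38.806 uM


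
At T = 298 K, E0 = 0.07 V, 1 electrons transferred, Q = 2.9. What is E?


E = E0 - (RT/nF) * ln(Q)
E = 0.07 - (8.314 * 298 / (1 * 96485)) * ln(2.9)
E = 0.0427 V

0.0427 V


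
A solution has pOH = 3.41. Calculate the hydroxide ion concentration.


[OH-] = 10^(-pOH)
[OH-] = 10^(-3.41)
[OH-] = 3.890e-04 M

3.890e-04 M


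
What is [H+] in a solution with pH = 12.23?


[H+] = 10^(-pH)
[H+] = 10^(-12.23)
[H+] = 5.888e-13 M

5.888e-13 M


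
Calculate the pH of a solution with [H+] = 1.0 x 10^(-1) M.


pH = -log10([H+])
pH = -log10(1.0 x 10^(-1))
pH = 1.0

1.0


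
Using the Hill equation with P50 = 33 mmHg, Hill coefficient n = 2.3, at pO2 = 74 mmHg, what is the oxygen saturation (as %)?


Y = pO2^n / (P50^n + pO2^n)
Y = 74^2.3 / (33^2.3 + 74^2.3)
Y = 86.5%

86.5%


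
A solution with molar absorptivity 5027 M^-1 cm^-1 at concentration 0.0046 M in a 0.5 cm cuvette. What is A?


A = epsilon * c * l
A = 5027 * 0.0046 * 0.5
A = 11.5621

11.5621


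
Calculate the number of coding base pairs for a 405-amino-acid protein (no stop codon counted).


Each amino acid = 1 codon = 3 bp
bp = 405 * 3 = 1215 bp

1215 bp


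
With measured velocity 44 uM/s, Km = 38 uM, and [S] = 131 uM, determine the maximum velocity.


Vmax = v * (Km + [S]) / [S]
Vmax = 44 * (38 + 131) / 131
Vmax = 56.7634 uM/s

56.7634 uM/s


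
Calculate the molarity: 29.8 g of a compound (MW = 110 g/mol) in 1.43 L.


C = (mass / MW) / volume
C = (29.8 / 110) / 1.43
C = 0.1894 M

0.1894 M


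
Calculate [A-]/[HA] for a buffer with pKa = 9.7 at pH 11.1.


[A-]/[HA] = 10^(pH - pKa)
= 10^(11.1 - 9.7)
= 25.1189

25.1189


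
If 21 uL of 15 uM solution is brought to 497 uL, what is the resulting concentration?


C2 = C1 * V1 / V2
C2 = 15 * 21 / 497
C2 = 0.6338 uM

0.6338 uM


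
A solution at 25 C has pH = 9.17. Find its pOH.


pOH = 14 - pH
pOH = 14 - 9.17
pOH = 4.83

4.83


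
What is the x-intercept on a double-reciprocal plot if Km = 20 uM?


x-intercept = -1/Km
= -1/20
= -0.05 1/uM

-0.05 1/uM


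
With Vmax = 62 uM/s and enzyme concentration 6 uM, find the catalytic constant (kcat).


kcat = Vmax / [E]t
kcat = 62 / 6
kcat = 10.3333 s^-1

10.3333 s^-1


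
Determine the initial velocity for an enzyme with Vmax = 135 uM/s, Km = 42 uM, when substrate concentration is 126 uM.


v = Vmax * [S] / (Km + [S])
v = 135 * 126 / (42 + 126)
v = 101.25 uM/s

101.25 uM/s


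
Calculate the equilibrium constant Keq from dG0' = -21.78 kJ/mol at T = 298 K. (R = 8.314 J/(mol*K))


Keq = exp(-dG0 * 1000 / (R * T))
Keq = exp(-(-21.78) * 1000 / (8.314 * 298))
Keq = 6573.9136

6573.9136


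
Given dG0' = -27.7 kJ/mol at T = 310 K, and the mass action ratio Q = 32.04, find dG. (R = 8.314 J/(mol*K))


dG = dG0' + RT * ln(Q) / 1000
dG = -27.7 + 8.314 * 310 * ln(32.04) / 1000
dG = -18.7644 kJ/mol

-18.7644 kJ/mol


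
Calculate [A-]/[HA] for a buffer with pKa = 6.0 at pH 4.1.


[A-]/[HA] = 10^(pH - pKa)
= 10^(4.1 - 6.0)
= 0.0126

0.0126


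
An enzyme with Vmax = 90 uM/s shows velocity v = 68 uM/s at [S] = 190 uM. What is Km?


Km = [S] * (Vmax - v) / v
Km = 190 * (90 - 68) / 68
Km = 61.4706 uM

61.4706 uM


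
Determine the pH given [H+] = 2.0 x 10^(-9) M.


pH = -log10([H+])
pH = -log10(2.0 x 10^(-9))
pH = 8.699

8.699


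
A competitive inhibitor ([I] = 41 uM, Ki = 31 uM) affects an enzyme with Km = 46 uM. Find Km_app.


Km_app = Km * (1 + [I]/Ki)
Km_app = 46 * (1 + 41/31)
Km_app = 106.8387 uM

106.8387 uM


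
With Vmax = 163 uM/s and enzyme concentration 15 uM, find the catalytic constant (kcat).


kcat = Vmax / [E]t
kcat = 163 / 15
kcat = 10.8667 s^-1

10.8667 s^-1


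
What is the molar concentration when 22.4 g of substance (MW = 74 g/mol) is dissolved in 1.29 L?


C = (mass / MW) / volume
C = (22.4 / 74) / 1.29
C = 0.2347 M

0.2347 M


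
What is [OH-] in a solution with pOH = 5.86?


[OH-] = 10^(-pOH)
[OH-] = 10^(-5.86)
[OH-] = 1.380e-06 M

1.380e-06 M


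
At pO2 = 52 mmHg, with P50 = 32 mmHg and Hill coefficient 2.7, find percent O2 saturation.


Y = pO2^n / (P50^n + pO2^n)
Y = 52^2.7 / (32^2.7 + 52^2.7)
Y = 78.77%

78.77%


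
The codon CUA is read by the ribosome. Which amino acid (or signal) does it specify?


Standard genetic code lookup.
Codon CUA -> Leu

Leu


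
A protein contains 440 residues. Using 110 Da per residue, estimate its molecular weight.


MW = n_residues * 110 Da
MW = 440 * 110
MW = 48400 Da

48400 Da


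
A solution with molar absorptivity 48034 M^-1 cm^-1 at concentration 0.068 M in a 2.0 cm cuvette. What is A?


A = epsilon * c * l
A = 48034 * 0.068 * 2.0
A = 6532.624

6532.624


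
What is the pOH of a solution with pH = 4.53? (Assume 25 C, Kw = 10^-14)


pOH = 14 - pH
pOH = 14 - 4.53
pOH = 9.47

9.47


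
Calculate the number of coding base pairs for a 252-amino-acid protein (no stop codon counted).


Each amino acid = 1 codon = 3 bp
bp = 252 * 3 = 756 bp

756 bp


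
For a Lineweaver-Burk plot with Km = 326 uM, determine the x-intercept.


x-intercept = -1/Km
= -1/326
= -0.0031 1/uM

-0.0031 1/uM


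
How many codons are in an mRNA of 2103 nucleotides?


codons = nucleotides / 3
codons = 2103 / 3 = 701

701


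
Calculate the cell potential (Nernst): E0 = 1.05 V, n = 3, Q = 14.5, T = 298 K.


E = E0 - (RT/nF) * ln(Q)
E = 1.05 - (8.314 * 298 / (3 * 96485)) * ln(14.5)
E = 1.0271 V

1.0271 V


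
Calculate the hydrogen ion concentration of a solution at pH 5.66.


[H+] = 10^(-pH)
[H+] = 10^(-5.66)
[H+] = 2.188e-06 M

2.188e-06 M


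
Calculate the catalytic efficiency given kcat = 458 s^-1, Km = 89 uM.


Catalytic efficiency = kcat / Km
= 458 / 89
= 5.1461 uM^-1*s^-1

5.1461 uM^-1*s^-1


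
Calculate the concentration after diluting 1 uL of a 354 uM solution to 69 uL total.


C2 = C1 * V1 / V2
C2 = 354 * 1 / 69
C2 = 5.1304 uM

5.1304 uM


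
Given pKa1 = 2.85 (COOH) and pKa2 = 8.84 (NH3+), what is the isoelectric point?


pI = (pKa1 + pKa2) / 2
pI = (2.85 + 8.84) / 2
pI = 5.845

5.845


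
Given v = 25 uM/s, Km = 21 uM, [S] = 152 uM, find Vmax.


Vmax = v * (Km + [S]) / [S]
Vmax = 25 * (21 + 152) / 152
Vmax = 28.4539 uM/s

28.4539 uM/s


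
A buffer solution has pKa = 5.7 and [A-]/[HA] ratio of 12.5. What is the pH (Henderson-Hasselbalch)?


pH = pKa + log10([A-]/[HA])
pH = 5.7 + log10(12.5)
pH = 6.7969

6.7969


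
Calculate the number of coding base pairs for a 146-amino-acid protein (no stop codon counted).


Each amino acid = 1 codon = 3 bp
bp = 146 * 3 = 438 bp

438 bp


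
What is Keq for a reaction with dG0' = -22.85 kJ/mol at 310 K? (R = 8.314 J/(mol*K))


Keq = exp(-dG0 * 1000 / (R * T))
Keq = exp(-(-22.85) * 1000 / (8.314 * 310))
Keq = 7084.962

7084.962


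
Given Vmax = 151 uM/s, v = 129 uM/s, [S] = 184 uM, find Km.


Km = [S] * (Vmax - v) / v
Km = 184 * (151 - 129) / 129
Km = 31.3798 uM

31.3798 uM


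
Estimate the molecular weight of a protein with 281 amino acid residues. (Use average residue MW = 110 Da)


MW = n_residues * 110 Da
MW = 281 * 110
MW = 30910 Da

30910 Da


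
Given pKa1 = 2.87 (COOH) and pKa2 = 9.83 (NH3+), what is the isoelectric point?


pI = (pKa1 + pKa2) / 2
pI = (2.87 + 9.83) / 2
pI = 6.35

6.35


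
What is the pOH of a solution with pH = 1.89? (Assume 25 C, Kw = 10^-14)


pOH = 14 - pH
pOH = 14 - 1.89
pOH = 12.11

12.11


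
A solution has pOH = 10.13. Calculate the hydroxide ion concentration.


[OH-] = 10^(-pOH)
[OH-] = 10^(-10.13)
[OH-] = 7.413e-11 M

7.413e-11 M


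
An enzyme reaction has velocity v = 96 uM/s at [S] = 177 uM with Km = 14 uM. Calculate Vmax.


Vmax = v * (Km + [S]) / [S]
Vmax = 96 * (14 + 177) / 177
Vmax = 103.5932 uM/s

103.5932 uM/s


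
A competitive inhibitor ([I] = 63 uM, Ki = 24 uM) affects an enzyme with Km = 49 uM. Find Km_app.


Km_app = Km * (1 + [I]/Ki)
Km_app = 49 * (1 + 63/24)
Km_app = 177.625 uM

177.625 uM


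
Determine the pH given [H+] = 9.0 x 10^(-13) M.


pH = -log10([H+])
pH = -log10(9.0 x 10^(-13))
pH = 12.0458

12.0458


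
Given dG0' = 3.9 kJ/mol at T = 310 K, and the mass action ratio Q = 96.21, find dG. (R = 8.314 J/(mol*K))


dG = dG0' + RT * ln(Q) / 1000
dG = 3.9 + 8.314 * 310 * ln(96.21) / 1000
dG = 15.6695 kJ/mol

15.6695 kJ/mol


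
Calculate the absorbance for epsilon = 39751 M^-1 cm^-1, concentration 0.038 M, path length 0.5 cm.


A = epsilon * c * l
A = 39751 * 0.038 * 0.5
A = 755.269

755.269


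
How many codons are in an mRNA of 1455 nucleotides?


codons = nucleotides / 3
codons = 1455 / 3 = 485

485


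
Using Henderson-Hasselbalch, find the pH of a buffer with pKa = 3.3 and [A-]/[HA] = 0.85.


pH = pKa + log10([A-]/[HA])
pH = 3.3 + log10(0.85)
pH = 3.2294

3.2294


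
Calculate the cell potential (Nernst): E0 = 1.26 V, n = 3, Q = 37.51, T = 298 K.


E = E0 - (RT/nF) * ln(Q)
E = 1.26 - (8.314 * 298 / (3 * 96485)) * ln(37.51)
E = 1.229 V

1.229 V


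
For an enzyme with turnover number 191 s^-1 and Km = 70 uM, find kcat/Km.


Catalytic efficiency = kcat / Km
= 191 / 70
= 2.7286 uM^-1*s^-1

2.7286 uM^-1*s^-1


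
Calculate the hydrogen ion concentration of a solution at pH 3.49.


[H+] = 10^(-pH)
[H+] = 10^(-3.49)
[H+] = 3.236e-04 M

3.236e-04 M


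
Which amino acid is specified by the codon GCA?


Standard genetic code lookup.
Codon GCA -> Ala

Ala


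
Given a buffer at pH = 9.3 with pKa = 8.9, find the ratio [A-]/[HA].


[A-]/[HA] = 10^(pH - pKa)
= 10^(9.3 - 8.9)
= 2.5119

2.5119


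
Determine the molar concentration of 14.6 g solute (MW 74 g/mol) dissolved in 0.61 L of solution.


C = (mass / MW) / volume
C = (14.6 / 74) / 0.61
C = 0.3234 M

0.3234 M


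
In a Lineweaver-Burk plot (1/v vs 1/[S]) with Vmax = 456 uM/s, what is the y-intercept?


y-intercept = 1/Vmax
= 1/456
= 0.0022 s/uM

0.0022 s/uM


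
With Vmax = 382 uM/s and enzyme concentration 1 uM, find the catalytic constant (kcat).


kcat = Vmax / [E]t
kcat = 382 / 1
kcat = 382.0 s^-1

382.0 s^-1


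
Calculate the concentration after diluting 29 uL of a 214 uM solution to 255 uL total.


C2 = C1 * V1 / V2
C2 = 214 * 29 / 255
C2 = 24.3373 uM

24.3373 uM


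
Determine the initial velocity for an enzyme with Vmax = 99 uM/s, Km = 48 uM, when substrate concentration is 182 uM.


v = Vmax * [S] / (Km + [S])
v = 99 * 182 / (48 + 182)
v = 78.3391 uM/s

78.3391 uM/s


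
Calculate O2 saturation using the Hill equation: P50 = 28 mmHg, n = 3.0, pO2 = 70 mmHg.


Y = pO2^n / (P50^n + pO2^n)
Y = 70^3.0 / (28^3.0 + 70^3.0)
Y = 93.98%

93.98%


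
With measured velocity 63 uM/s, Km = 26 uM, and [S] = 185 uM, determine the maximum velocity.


Vmax = v * (Km + [S]) / [S]
Vmax = 63 * (26 + 185) / 185
Vmax = 71.8541 uM/s

71.8541 uM/s


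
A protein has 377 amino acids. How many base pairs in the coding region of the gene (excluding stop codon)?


Each amino acid = 1 codon = 3 bp
bp = 377 * 3 = 1131 bp

1131 bp


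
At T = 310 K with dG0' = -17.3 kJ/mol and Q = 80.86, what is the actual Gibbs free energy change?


dG = dG0' + RT * ln(Q) / 1000
dG = -17.3 + 8.314 * 310 * ln(80.86) / 1000
dG = -5.9785 kJ/mol

-5.9785 kJ/mol


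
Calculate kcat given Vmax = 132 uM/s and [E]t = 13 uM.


kcat = Vmax / [E]t
kcat = 132 / 13
kcat = 10.1538 s^-1

10.1538 s^-1


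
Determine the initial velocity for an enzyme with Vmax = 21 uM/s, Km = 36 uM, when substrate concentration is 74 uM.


v = Vmax * [S] / (Km + [S])
v = 21 * 74 / (36 + 74)
v = 14.1273 uM/s

14.1273 uM/s


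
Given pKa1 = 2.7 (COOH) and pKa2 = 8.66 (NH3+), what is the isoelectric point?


pI = (pKa1 + pKa2) / 2
pI = (2.7 + 8.66) / 2
pI = 5.68

5.68


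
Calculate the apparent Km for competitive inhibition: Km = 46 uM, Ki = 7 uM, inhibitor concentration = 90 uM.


Km_app = Km * (1 + [I]/Ki)
Km_app = 46 * (1 + 90/7)
Km_app = 637.4286 uM

637.4286 uM


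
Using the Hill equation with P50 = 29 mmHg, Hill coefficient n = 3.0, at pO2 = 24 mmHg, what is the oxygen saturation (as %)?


Y = pO2^n / (P50^n + pO2^n)
Y = 24^3.0 / (29^3.0 + 24^3.0)
Y = 36.18%

36.18%


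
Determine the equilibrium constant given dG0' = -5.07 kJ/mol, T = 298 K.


Keq = exp(-dG0 * 1000 / (R * T))
Keq = exp(-(-5.07) * 1000 / (8.314 * 298))
Keq = 7.7397

7.7397


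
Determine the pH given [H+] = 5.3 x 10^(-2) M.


pH = -log10([H+])
pH = -log10(5.3 x 10^(-2))
pH = 1.2757

1.2757


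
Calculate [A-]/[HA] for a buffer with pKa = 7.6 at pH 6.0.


[A-]/[HA] = 10^(pH - pKa)
= 10^(6.0 - 7.6)
= 0.0251

0.0251


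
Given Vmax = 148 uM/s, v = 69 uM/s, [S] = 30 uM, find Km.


Km = [S] * (Vmax - v) / v
Km = 30 * (148 - 69) / 69
Km = 34.3478 uM

34.3478 uM


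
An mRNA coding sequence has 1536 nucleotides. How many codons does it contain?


codons = nucleotides / 3
codons = 1536 / 3 = 512

512


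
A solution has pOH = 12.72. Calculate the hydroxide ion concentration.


[OH-] = 10^(-pOH)
[OH-] = 10^(-12.72)
[OH-] = 1.905e-13 M

1.905e-13 M


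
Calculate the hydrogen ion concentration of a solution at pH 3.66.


[H+] = 10^(-pH)
[H+] = 10^(-3.66)
[H+] = 2.188e-04 M

2.188e-04 M


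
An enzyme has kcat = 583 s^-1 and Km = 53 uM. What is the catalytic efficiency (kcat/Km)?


Catalytic efficiency = kcat / Km
= 583 / 53
= 11.0 uM^-1*s^-1

11.0 uM^-1*s^-1


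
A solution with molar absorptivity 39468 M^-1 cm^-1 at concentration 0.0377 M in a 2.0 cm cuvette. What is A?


A = epsilon * c * l
A = 39468 * 0.0377 * 2.0
A = 2975.8872

2975.8872


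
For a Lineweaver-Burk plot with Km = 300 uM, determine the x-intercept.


x-intercept = -1/Km
= -1/300
= -0.0033 1/uM

-0.0033 1/uM


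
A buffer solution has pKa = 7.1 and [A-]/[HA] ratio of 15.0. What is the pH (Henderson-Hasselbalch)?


pH = pKa + log10([A-]/[HA])
pH = 7.1 + log10(15.0)
pH = 8.2761

8.2761


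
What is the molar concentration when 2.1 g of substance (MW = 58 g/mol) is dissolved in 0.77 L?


C = (mass / MW) / volume
C = (2.1 / 58) / 0.77
C = 0.047 M

0.047 M


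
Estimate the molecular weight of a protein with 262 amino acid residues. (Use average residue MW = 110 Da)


MW = n_residues * 110 Da
MW = 262 * 110
MW = 28820 Da

28820 Da


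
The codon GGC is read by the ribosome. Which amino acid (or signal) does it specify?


Standard genetic code lookup.
Codon GGC -> Gly

Gly


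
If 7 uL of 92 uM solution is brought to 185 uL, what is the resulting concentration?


C2 = C1 * V1 / V2
C2 = 92 * 7 / 185
C2 = 3.4811 uM

3.4811 uM


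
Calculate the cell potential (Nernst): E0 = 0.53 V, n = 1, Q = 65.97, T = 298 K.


E = E0 - (RT/nF) * ln(Q)
E = 0.53 - (8.314 * 298 / (1 * 96485)) * ln(65.97)
E = 0.4224 V

0.4224 V


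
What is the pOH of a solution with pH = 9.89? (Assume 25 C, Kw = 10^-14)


pOH = 14 - pH
pOH = 14 - 9.89
pOH = 4.11

4.11


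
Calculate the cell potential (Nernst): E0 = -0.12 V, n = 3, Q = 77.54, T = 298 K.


E = E0 - (RT/nF) * ln(Q)
E = -0.12 - (8.314 * 298 / (3 * 96485)) * ln(77.54)
E = -0.1572 V

-0.1572 V


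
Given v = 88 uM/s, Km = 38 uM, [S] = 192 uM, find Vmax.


Vmax = v * (Km + [S]) / [S]
Vmax = 88 * (38 + 192) / 192
Vmax = 105.4167 uM/s

105.4167 uM/s


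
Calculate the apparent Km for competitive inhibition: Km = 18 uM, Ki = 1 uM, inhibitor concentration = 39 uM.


Km_app = Km * (1 + [I]/Ki)
Km_app = 18 * (1 + 39/1)
Km_app = 720.0 uM

720.0 uM


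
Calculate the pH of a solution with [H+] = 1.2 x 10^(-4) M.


pH = -log10([H+])
pH = -log10(1.2 x 10^(-4))
pH = 3.9208

3.9208


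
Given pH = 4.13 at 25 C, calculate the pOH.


pOH = 14 - pH
pOH = 14 - 4.13
pOH = 9.87

9.87


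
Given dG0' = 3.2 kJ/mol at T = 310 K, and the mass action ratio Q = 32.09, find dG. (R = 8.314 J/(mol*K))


dG = dG0' + RT * ln(Q) / 1000
dG = 3.2 + 8.314 * 310 * ln(32.09) / 1000
dG = 12.1396 kJ/mol

12.1396 kJ/mol


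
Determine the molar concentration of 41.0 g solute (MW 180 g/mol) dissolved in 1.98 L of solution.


C = (mass / MW) / volume
C = (41.0 / 180) / 1.98
C = 0.115 M

0.115 M


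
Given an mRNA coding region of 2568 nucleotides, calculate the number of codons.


codons = nucleotides / 3
codons = 2568 / 3 = 856

856


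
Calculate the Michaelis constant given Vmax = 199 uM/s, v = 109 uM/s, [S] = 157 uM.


Km = [S] * (Vmax - v) / v
Km = 157 * (199 - 109) / 109
Km = 129.633 uM

129.633 uM


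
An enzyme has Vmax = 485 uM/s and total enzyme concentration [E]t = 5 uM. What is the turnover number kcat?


kcat = Vmax / [E]t
kcat = 485 / 5
kcat = 97.0 s^-1

97.0 s^-1


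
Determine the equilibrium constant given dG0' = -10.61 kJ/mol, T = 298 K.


Keq = exp(-dG0 * 1000 / (R * T))
Keq = exp(-(-10.61) * 1000 / (8.314 * 298))
Keq = 72.4154

72.4154


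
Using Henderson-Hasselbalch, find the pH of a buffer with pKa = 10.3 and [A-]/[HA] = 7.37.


pH = pKa + log10([A-]/[HA])
pH = 10.3 + log10(7.37)
pH = 11.1675

11.1675


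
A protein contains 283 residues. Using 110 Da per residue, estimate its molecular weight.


MW = n_residues * 110 Da
MW = 283 * 110
MW = 31130 Da

31130 Da


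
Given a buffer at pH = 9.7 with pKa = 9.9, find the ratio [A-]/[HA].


[A-]/[HA] = 10^(pH - pKa)
= 10^(9.7 - 9.9)
= 0.631

0.631


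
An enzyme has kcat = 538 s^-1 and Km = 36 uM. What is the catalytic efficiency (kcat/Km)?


Catalytic efficiency = kcat / Km
= 538 / 36
= 14.9444 uM^-1*s^-1

14.9444 uM^-1*s^-1


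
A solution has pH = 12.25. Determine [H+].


[H+] = 10^(-pH)
[H+] = 10^(-12.25)
[H+] = 5.623e-13 M

5.623e-13 M


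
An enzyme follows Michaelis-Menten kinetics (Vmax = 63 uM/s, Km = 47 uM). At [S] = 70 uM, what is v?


v = Vmax * [S] / (Km + [S])
v = 63 * 70 / (47 + 70)
v = 37.6923 uM/s

37.6923 uM/s


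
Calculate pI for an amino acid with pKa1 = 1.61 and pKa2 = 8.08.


pI = (pKa1 + pKa2) / 2
pI = (1.61 + 8.08) / 2
pI = 4.845

4.845


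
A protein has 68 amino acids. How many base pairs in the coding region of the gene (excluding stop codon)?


Each amino acid = 1 codon = 3 bp
bp = 68 * 3 = 204 bp

204 bp


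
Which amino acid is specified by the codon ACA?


Standard genetic code lookup.
Codon ACA -> Thr

Thr


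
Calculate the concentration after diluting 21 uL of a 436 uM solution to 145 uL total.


C2 = C1 * V1 / V2
C2 = 436 * 21 / 145
C2 = 63.1448 uM

63.1448 uM


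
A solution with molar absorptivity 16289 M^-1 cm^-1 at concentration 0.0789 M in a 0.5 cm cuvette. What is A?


A = epsilon * c * l
A = 16289 * 0.0789 * 0.5
A = 642.601

642.601


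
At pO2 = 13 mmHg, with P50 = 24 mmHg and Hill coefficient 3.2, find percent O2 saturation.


Y = pO2^n / (P50^n + pO2^n)
Y = 13^3.2 / (24^3.2 + 13^3.2)
Y = 12.33%

12.33%


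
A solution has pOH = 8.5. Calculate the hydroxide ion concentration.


[OH-] = 10^(-pOH)
[OH-] = 10^(-8.5)
[OH-] = 3.162e-09 M

3.162e-09 M


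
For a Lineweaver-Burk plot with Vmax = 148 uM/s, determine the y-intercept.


y-intercept = 1/Vmax
= 1/148
= 0.0068 s/uM

0.0068 s/uM


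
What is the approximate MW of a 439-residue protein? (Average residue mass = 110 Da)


MW = n_residues * 110 Da
MW = 439 * 110
MW = 48290 Da

48290 Da


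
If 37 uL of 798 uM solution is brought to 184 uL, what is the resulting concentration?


C2 = C1 * V1 / V2
C2 = 798 * 37 / 184
C2 = 160.4674 uM

160.4674 uM


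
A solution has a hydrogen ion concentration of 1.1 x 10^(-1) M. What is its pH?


pH = -log10([H+])
pH = -log10(1.1 x 10^(-1))
pH = 0.9586

0.9586


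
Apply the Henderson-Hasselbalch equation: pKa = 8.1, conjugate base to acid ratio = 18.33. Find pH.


pH = pKa + log10([A-]/[HA])
pH = 8.1 + log10(18.33)
pH = 9.3632

9.3632


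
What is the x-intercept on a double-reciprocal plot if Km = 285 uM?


x-intercept = -1/Km
= -1/285
= -0.0035 1/uM

-0.0035 1/uM


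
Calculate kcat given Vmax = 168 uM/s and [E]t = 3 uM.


kcat = Vmax / [E]t
kcat = 168 / 3
kcat = 56.0 s^-1

56.0 s^-1


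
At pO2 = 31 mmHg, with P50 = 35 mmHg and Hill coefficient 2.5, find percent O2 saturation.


Y = pO2^n / (P50^n + pO2^n)
Y = 31^2.5 / (35^2.5 + 31^2.5)
Y = 42.47%

42.47%


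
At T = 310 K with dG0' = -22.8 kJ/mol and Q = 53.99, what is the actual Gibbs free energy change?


dG = dG0' + RT * ln(Q) / 1000
dG = -22.8 + 8.314 * 310 * ln(53.99) / 1000
dG = -12.5195 kJ/mol

-12.5195 kJ/mol


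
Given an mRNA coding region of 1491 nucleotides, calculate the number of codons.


codons = nucleotides / 3
codons = 1491 / 3 = 497

497


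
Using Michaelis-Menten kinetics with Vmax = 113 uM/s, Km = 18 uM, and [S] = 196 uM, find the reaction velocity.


v = Vmax * [S] / (Km + [S])
v = 113 * 196 / (18 + 196)
v = 103.4953 uM/s

103.4953 uM/s


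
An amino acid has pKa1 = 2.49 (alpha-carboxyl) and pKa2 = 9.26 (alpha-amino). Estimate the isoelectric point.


pI = (pKa1 + pKa2) / 2
pI = (2.49 + 9.26) / 2
pI = 5.875

5.875


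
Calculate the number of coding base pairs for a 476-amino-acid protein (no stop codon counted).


Each amino acid = 1 codon = 3 bp
bp = 476 * 3 = 1428 bp

1428 bp


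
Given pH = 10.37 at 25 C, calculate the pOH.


pOH = 14 - pH
pOH = 14 - 10.37
pOH = 3.63

3.63


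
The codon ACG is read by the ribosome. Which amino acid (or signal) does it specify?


Standard genetic code lookup.
Codon ACG -> Thr

Thr


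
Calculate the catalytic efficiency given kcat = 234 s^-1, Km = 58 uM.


Catalytic efficiency = kcat / Km
= 234 / 58
= 4.0345 uM^-1*s^-1

4.0345 uM^-1*s^-1


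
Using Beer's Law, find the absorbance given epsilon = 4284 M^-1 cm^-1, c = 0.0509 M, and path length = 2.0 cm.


A = epsilon * c * l
A = 4284 * 0.0509 * 2.0
A = 436.1112

436.1112


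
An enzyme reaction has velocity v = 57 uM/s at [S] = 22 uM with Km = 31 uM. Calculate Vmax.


Vmax = v * (Km + [S]) / [S]
Vmax = 57 * (31 + 22) / 22
Vmax = 137.3182 uM/s

137.3182 uM/s


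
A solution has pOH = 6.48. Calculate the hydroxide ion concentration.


[OH-] = 10^(-pOH)
[OH-] = 10^(-6.48)
[OH-] = 3.311e-07 M

3.311e-07 M


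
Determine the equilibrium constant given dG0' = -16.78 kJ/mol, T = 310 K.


Keq = exp(-dG0 * 1000 / (R * T))
Keq = exp(-(-16.78) * 1000 / (8.314 * 310))
Keq = 672.2219

672.2219


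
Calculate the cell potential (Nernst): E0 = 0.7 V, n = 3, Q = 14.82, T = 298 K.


E = E0 - (RT/nF) * ln(Q)
E = 0.7 - (8.314 * 298 / (3 * 96485)) * ln(14.82)
E = 0.6769 V

0.6769 V


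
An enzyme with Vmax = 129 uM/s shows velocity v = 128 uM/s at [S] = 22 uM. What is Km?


Km = [S] * (Vmax - v) / v
Km = 22 * (129 - 128) / 128
Km = 0.1719 uM

0.1719 uM


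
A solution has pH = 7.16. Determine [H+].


[H+] = 10^(-pH)
[H+] = 10^(-7.16)
[H+] = 6.918e-08 M

6.918e-08 M


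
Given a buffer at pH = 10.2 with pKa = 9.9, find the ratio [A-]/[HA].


[A-]/[HA] = 10^(pH - pKa)
= 10^(10.2 - 9.9)
= 1.9953

1.9953


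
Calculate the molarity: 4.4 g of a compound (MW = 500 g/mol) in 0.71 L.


C = (mass / MW) / volume
C = (4.4 / 500) / 0.71
C = 0.0124 M

0.0124 M


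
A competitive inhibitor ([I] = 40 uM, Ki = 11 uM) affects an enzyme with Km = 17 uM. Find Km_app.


Km_app = Km * (1 + [I]/Ki)
Km_app = 17 * (1 + 40/11)
Km_app = 78.8182 uM

78.8182 uM


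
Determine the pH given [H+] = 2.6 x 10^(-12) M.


pH = -log10([H+])
pH = -log10(2.6 x 10^(-12))
pH = 11.585

11.585


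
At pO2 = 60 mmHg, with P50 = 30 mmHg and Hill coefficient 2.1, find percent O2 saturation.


Y = pO2^n / (P50^n + pO2^n)
Y = 60^2.1 / (30^2.1 + 60^2.1)
Y = 81.09%

81.09%


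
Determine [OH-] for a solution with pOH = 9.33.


[OH-] = 10^(-pOH)
[OH-] = 10^(-9.33)
[OH-] = 4.677e-10 M

4.677e-10 M


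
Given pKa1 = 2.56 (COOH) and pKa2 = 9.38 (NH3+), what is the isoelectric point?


pI = (pKa1 + pKa2) / 2
pI = (2.56 + 9.38) / 2
pI = 5.97

5.97


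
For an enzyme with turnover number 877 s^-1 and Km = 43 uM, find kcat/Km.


Catalytic efficiency = kcat / Km
= 877 / 43
= 20.3953 uM^-1*s^-1

20.3953 uM^-1*s^-1


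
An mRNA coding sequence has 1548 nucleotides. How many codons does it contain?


codons = nucleotides / 3
codons = 1548 / 3 = 516

516


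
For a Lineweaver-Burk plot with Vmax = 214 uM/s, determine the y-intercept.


y-intercept = 1/Vmax
= 1/214
= 0.0047 s/uM

0.0047 s/uM


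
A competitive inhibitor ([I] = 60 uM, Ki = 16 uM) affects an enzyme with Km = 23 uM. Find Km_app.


Km_app = Km * (1 + [I]/Ki)
Km_app = 23 * (1 + 60/16)
Km_app = 109.25 uM

109.25 uM


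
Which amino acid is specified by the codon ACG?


Standard genetic code lookup.
Codon ACG -> Thr

Thr


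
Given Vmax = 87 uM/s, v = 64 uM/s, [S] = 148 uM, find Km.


Km = [S] * (Vmax - v) / v
Km = 148 * (87 - 64) / 64
Km = 53.1875 uM

53.1875 uM


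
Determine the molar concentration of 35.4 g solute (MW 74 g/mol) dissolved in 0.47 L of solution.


C = (mass / MW) / volume
C = (35.4 / 74) / 0.47
C = 1.0178 M

1.0178 M


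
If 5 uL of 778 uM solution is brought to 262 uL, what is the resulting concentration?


C2 = C1 * V1 / V2
C2 = 778 * 5 / 262
C2 = 14.8473 uM

14.8473 uM


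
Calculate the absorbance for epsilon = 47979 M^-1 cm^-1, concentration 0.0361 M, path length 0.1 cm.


A = epsilon * c * l
A = 47979 * 0.0361 * 0.1
A = 173.2042

173.2042
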